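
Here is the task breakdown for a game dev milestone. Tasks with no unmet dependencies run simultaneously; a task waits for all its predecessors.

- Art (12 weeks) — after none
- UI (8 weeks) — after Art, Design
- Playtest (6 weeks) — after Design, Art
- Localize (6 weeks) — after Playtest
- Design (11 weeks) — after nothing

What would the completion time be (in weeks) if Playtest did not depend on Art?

23

With the dependency in place, Art→Playtest→Localize = 12+6+6 = 24 sets the finish at 24 weeks.
Without Art→Playtest, Playtest's earliest start moves from 12 to 11.
New critical path: Design→Playtest→Localize = 11+6+6 = 23 ⇒ 23 weeks.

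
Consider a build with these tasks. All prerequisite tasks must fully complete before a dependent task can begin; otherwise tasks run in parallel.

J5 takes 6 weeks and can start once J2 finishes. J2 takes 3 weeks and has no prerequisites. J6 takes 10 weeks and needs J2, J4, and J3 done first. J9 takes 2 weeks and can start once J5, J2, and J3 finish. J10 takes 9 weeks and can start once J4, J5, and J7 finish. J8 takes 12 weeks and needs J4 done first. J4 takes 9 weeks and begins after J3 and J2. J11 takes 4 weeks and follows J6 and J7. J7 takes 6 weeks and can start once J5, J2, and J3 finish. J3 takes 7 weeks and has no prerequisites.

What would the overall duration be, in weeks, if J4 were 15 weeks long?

36

As given, the longest chain is J3→J4→J6→J11 = 7+9+10+4 = 30, so the finish is 30 weeks.
J4 lies on that path, so at 15 weeks the path becomes 36 weeks.
No other chain overtakes it, so the finish is 36 weeks.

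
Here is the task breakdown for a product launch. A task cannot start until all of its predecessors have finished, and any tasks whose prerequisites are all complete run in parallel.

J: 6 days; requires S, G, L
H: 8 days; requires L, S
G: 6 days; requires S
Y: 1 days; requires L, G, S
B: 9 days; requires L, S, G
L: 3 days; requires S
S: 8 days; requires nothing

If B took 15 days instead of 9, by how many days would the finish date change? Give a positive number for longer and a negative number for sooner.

Actual critical path: S→G→B = 8+6+9 = 23 ⇒ 23 days.
B lies on that path, so at 15 days the path becomes 29 days.
That remains the longest chain; total 29 days.
Change in finish: 29 − 23 = +6 days.

6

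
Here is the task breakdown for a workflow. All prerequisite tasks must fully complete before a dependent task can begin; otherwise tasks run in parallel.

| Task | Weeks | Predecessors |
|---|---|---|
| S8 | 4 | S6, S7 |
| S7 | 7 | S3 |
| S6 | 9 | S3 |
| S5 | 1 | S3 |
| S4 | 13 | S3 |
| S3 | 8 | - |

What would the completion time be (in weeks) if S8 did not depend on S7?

21

Before: longest chain S3→S4 = 8+13 = 21, finish 21.
Dropping S7→S8 doesn't change S8's earliest start (17); another predecessor still binds.
After: S3→S4 = 8+13 = 21 → 21 weeks.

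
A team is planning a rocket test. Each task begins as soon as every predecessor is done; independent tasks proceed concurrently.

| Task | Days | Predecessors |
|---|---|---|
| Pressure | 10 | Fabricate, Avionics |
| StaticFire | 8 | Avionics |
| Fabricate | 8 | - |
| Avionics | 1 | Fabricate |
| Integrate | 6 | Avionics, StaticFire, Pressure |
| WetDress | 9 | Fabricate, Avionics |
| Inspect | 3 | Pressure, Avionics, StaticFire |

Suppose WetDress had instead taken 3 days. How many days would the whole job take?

25

Critical path before the change: Fabricate→Avionics→Pressure→Integrate = 8+1+10+6 = 25 giving 25 days.
WetDress has 7 days of float (longest path through it is 18).
The critical path is still Fabricate→Avionics→Pressure→Integrate; finish is now 25 days.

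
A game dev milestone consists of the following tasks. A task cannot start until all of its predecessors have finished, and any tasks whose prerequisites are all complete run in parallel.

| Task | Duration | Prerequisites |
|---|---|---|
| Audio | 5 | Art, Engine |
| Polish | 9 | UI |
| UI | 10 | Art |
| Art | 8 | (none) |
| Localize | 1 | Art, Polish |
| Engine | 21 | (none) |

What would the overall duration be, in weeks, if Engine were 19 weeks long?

The binding path is Art→UI→Polish→Localize = 8+10+9+1 = 28; finish at 28 weeks.
Engine is off the critical path — its longest chain is 26 weeks, giving 2 of slack.
The critical path is still Art→UI→Polish→Localize; finish is now 28 weeks.

28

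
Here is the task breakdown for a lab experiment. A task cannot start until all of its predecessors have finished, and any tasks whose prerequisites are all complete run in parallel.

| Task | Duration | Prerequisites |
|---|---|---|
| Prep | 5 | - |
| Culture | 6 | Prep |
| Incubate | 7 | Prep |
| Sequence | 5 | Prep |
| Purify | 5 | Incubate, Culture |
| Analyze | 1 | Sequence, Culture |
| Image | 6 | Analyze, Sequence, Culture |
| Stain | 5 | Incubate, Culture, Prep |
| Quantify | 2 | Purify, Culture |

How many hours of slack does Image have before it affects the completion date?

Prep→Incubate→Purify→Quantify = 5+7+5+2 = 19 sets the makespan at 19 hours.
Longest path through Image: 18 hours (earliest finish 18, latest finish 19).
Float = 19 − 18 = 1.

1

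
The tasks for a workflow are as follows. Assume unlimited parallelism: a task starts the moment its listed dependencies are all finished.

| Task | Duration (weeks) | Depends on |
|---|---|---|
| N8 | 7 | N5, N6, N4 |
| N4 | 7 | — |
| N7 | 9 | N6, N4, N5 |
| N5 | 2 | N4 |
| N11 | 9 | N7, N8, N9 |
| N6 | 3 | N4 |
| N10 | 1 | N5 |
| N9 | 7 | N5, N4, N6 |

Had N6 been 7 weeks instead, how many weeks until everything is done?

32

As given, the longest chain is N4→N6→N7→N11 = 7+3+9+9 = 28, so the finish is 28 weeks.
N6 is on the critical path; changing it to 7 makes that path 32 weeks.
That remains the longest chain; total 32 weeks.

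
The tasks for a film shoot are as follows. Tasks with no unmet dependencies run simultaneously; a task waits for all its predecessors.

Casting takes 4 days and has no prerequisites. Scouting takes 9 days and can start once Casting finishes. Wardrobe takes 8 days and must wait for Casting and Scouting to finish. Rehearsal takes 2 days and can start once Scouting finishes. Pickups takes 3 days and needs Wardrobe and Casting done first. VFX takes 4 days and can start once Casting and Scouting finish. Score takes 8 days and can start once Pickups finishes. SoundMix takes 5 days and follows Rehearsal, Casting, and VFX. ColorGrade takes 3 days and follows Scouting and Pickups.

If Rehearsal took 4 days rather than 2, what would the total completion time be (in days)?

32

As given, the longest chain is Casting→Scouting→Wardrobe→Pickups→Score = 4+9+8+3+8 = 32, so the finish is 32 days.
The longest path through Rehearsal is only 20 days, so Rehearsal has float 12.
That remains the longest chain; total 32 days.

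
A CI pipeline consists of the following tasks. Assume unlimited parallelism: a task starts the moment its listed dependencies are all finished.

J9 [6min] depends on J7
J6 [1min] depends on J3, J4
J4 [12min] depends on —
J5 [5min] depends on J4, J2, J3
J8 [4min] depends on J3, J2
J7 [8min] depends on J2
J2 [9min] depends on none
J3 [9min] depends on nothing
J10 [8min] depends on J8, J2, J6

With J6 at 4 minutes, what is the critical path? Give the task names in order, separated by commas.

Actual critical path: J2→J7→J9 = 9+8+6 = 23 ⇒ 23 minutes.
The longest path through J6 is only 21 minutes, so J6 has float 2.
Now J4→J6→J10 = 12+4+8 = 24 is longest, so the finish becomes 24 minutes.

J4, J6, J10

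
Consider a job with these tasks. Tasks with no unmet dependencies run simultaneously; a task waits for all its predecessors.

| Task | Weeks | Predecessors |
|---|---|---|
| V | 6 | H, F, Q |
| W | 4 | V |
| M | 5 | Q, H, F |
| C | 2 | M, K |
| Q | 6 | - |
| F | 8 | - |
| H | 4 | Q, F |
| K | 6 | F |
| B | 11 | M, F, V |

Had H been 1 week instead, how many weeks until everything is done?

26

Actual critical path: F→H→V→B = 8+4+6+11 = 29 ⇒ 29 weeks.
H is on the critical path; changing it to 1 makes that path 26 weeks.
No other chain overtakes it, so the finish is 26 weeks.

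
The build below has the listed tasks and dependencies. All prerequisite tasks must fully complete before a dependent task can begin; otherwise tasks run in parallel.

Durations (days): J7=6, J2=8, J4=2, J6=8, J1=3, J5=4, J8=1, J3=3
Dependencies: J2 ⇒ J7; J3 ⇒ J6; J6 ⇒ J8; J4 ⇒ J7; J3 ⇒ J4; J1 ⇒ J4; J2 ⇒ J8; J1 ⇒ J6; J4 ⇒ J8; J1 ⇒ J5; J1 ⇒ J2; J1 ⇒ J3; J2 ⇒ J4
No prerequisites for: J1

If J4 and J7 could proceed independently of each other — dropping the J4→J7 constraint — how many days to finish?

Before: longest chain J1→J2→J4→J7 = 3+8+2+6 = 19, finish 19.
Without J4→J7, J7's earliest start moves from 13 to 11.
New critical path: J1→J2→J7 = 3+8+6 = 17 ⇒ 17 days.

17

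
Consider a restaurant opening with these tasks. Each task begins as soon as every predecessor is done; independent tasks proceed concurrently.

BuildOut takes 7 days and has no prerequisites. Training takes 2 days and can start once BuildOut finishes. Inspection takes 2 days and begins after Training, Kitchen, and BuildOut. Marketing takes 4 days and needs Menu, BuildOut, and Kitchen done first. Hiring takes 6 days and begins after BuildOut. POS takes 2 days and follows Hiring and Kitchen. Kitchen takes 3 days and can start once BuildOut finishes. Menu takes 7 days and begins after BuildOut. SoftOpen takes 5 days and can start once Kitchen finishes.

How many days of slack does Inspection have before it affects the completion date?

BuildOut→Menu→Marketing = 7+7+4 = 18 sets the makespan at 18 days.
The longest chain containing Inspection totals 12 days.
Slack of Inspection = 16 − 10 = 6 days.

6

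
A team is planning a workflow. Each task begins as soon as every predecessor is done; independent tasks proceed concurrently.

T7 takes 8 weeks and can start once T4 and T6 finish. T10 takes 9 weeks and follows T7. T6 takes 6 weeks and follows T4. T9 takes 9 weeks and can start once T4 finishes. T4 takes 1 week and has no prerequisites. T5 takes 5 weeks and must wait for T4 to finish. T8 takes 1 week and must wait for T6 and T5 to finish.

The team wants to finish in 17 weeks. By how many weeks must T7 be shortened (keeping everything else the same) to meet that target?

7

Current finish: 24 weeks; target: 17.
T7 is on every critical path, so each week cut from T7 cuts the finish by one (this holds down to a finish of 17).
Need 24 − 17 = 7 weeks off T7 → T7 becomes 1 week, finish becomes 17.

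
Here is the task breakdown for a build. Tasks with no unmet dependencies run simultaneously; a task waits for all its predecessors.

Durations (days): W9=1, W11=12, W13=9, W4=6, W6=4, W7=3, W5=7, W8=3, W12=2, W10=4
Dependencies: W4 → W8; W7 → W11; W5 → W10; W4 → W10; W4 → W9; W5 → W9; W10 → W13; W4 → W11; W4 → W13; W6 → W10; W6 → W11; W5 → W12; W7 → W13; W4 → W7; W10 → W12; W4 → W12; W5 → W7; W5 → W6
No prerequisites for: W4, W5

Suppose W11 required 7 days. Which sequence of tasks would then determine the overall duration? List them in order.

Actual critical path: W5→W6→W10→W13 = 7+4+4+9 = 24 ⇒ 24 days.
The longest path through W11 is only 23 days, so W11 has float 1.
That remains the longest chain; total 24 days.

W5, W6, W10, W13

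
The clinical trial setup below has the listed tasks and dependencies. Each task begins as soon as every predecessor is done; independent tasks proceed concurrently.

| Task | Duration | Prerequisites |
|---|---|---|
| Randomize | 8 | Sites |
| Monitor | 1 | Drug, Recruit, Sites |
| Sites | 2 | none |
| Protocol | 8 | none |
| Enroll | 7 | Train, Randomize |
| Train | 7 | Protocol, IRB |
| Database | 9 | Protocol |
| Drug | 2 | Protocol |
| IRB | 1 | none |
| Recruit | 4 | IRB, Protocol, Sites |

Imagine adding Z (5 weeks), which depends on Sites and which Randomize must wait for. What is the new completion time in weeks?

22

Originally the clinical trial setup takes 22 weeks.
With Z inserted, Randomize now waits for max(Sites, Z).
New critical path: Protocol→Train→Enroll = 8+7+7 = 22 ⇒ 22 weeks.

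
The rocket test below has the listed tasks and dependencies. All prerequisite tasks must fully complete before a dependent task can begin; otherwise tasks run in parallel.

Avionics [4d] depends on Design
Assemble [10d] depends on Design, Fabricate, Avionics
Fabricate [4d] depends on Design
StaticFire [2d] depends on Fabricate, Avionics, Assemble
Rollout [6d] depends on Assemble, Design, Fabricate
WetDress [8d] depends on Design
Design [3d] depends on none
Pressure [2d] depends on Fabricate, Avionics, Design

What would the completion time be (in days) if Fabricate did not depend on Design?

23

Before: longest chain Design→Fabricate→Assemble→Rollout = 3+4+10+6 = 23, finish 23.
Without Design→Fabricate, Fabricate's earliest start moves from 3 to 0.
The longest chain is now Design→Avionics→Assemble→Rollout = 3+4+10+6 = 23, so the job takes 23 days.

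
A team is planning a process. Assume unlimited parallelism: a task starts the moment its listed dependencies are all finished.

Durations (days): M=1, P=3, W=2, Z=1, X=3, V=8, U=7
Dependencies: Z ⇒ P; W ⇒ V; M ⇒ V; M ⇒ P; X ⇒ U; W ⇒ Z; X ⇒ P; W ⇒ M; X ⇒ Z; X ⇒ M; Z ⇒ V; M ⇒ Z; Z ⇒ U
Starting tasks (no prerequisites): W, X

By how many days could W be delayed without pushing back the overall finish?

Critical path: X→M→Z→V = 3+1+1+8 = 13, so the finish is 13 days.
The longest chain containing W totals 12 days.
Slack of W = 1 − 0 = 1 day.

1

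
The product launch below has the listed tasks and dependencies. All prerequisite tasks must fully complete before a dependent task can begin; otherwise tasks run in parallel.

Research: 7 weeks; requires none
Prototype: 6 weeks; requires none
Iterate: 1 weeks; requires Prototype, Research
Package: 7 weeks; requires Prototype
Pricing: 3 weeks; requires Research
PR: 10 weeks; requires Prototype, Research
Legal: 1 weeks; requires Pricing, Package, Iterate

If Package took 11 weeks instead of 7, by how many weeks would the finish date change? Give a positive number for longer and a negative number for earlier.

1

As given, the longest chain is Research→PR = 7+10 = 17, so the finish is 17 weeks.
Package is off the critical path — its longest chain is 14 weeks, giving 3 of slack.
The binding chain switches to Prototype→Package→Legal = 6+11+1 = 18; finish 18 weeks.
Change in finish: 18 − 17 = +1 weeks.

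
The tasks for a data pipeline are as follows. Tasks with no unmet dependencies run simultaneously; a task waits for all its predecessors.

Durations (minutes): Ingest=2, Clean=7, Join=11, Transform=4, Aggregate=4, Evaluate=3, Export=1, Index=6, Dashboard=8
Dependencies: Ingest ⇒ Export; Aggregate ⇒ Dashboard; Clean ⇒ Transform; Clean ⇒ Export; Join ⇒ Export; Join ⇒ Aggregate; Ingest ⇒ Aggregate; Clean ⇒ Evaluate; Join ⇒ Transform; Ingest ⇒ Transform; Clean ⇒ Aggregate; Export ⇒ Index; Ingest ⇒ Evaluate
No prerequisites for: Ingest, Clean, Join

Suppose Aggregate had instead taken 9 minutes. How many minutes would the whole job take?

28

As given, the longest chain is Join→Aggregate→Dashboard = 11+4+8 = 23, so the finish is 23 minutes.
Aggregate lies on that path, so at 9 minutes the path becomes 28 minutes.
That remains the longest chain; total 28 minutes.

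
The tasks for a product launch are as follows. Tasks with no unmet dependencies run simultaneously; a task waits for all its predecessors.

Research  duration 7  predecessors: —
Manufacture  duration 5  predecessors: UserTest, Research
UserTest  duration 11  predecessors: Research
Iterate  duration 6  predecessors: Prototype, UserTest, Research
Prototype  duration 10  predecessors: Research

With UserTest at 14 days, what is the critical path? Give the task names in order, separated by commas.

Critical path before the change: Research→UserTest→Iterate = 7+11+6 = 24 giving 24 days.
UserTest lies on that path, so at 14 days the path becomes 27 days.
The critical path is still Research→UserTest→Iterate; finish is now 27 days.

Research, UserTest, Iterate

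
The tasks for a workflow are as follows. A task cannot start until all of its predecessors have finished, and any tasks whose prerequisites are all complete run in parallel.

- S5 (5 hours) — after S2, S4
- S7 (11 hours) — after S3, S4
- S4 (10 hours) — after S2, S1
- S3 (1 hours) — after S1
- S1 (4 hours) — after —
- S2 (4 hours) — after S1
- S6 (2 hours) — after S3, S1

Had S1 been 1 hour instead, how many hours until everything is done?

26

As given, the longest chain is S1→S2→S4→S7 = 4+4+10+11 = 29, so the finish is 29 hours.
S1 is on the critical path; changing it to 1 makes that path 26 hours.
The critical path is still S1→S2→S4→S7; finish is now 26 hours.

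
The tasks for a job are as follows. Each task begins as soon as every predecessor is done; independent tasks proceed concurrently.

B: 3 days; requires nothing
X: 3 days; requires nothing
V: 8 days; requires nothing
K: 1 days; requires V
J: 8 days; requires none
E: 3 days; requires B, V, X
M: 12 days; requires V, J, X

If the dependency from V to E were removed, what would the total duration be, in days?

Original critical path: V→M = 8+12 = 20 ⇒ 20 days.
Without V→E, E's earliest start moves from 8 to 3.
The longest chain is now V→M = 8+12 = 20, so the job takes 20 days.

20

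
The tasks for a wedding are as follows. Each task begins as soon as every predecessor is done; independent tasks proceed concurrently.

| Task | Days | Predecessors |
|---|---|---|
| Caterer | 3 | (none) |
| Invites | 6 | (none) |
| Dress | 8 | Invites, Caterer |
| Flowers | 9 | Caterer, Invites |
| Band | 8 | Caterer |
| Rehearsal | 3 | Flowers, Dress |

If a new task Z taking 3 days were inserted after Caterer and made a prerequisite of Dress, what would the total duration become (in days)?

18

Originally the job takes 18 days.
With Z inserted, Dress now waits for max(Invites, Caterer, Z).
New critical path: Invites→Flowers→Rehearsal = 6+9+3 = 18 ⇒ 18 days.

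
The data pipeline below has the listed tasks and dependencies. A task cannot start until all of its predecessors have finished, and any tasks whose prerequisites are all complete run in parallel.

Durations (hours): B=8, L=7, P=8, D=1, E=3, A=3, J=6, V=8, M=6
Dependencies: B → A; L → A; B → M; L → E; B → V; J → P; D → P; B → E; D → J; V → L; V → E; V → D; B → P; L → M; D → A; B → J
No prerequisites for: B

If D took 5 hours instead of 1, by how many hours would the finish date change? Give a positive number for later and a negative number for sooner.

4

Critical path before the change: B→V→D→J→P = 8+8+1+6+8 = 31 giving 31 hours.
D is on the critical path; changing it to 5 makes that path 35 hours.
No other chain overtakes it, so the finish is 35 hours.
Change in finish: 35 − 31 = +4 hours.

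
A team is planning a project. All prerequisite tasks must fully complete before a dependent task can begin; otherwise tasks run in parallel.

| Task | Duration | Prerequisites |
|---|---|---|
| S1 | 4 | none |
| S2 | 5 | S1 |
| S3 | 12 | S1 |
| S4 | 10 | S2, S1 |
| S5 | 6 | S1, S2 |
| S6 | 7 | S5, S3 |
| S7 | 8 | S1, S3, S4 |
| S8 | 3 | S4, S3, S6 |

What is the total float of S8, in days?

Critical path: S1→S2→S4→S7 = 4+5+10+8 = 27, so the finish is 27 days.
S8 finishes as early as 26 and must finish by 27.
So S8 can slip 27 − 26 = 1 day.

1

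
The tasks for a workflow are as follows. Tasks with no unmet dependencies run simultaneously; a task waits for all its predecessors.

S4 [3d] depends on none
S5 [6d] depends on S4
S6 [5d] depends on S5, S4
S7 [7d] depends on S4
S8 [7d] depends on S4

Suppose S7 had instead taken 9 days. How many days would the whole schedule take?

The binding path is S4→S5→S6 = 3+6+5 = 14; finish at 14 days.
The longest path through S7 is only 10 days, so S7 has float 4.
The critical path is still S4→S5→S6; finish is now 14 days.

14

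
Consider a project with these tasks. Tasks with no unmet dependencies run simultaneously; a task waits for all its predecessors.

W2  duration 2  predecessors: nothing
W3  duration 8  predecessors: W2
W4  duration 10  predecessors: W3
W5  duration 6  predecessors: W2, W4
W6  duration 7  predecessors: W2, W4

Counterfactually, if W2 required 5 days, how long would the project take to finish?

30

The binding path is W2→W3→W4→W6 = 2+8+10+7 = 27; finish at 27 days.
W2 lies on that path, so at 5 days the path becomes 30 days.
No other chain overtakes it, so the finish is 30 days.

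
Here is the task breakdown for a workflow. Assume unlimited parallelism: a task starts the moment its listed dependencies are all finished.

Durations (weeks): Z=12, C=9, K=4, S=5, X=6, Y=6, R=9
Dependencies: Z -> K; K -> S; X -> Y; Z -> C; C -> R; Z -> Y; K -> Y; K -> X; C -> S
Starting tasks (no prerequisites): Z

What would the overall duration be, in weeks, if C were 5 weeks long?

28

Actual critical path: Z→C→R = 12+9+9 = 30 ⇒ 30 weeks.
C is on the critical path; changing it to 5 makes that path 26 weeks.
The binding chain switches to Z→K→X→Y = 12+4+6+6 = 28; finish 28 weeks.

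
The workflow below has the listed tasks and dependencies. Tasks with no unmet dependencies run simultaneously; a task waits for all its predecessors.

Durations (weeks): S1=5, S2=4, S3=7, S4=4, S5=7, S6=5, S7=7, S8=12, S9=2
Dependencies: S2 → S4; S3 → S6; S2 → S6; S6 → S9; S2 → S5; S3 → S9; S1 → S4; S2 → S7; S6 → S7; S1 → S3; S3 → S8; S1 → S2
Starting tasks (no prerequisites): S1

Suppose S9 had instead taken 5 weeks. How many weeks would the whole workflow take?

24

Critical path before the change: S1→S3→S6→S7 = 5+7+5+7 = 24 giving 24 weeks.
The longest path through S9 is only 19 weeks, so S9 has float 5.
The critical path is still S1→S3→S6→S7; finish is now 24 weeks.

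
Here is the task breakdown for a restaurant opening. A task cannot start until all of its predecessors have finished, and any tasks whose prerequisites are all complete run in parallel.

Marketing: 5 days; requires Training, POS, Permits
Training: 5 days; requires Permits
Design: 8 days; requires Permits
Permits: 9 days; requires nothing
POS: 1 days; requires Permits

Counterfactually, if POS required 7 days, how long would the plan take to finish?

Baseline: Permits→Training→Marketing = 9+5+5 = 19 → 19 days.
POS has 4 days of float (longest path through it is 15).
Now Permits→POS→Marketing = 9+7+5 = 21 is longest, so the finish becomes 21 days.

21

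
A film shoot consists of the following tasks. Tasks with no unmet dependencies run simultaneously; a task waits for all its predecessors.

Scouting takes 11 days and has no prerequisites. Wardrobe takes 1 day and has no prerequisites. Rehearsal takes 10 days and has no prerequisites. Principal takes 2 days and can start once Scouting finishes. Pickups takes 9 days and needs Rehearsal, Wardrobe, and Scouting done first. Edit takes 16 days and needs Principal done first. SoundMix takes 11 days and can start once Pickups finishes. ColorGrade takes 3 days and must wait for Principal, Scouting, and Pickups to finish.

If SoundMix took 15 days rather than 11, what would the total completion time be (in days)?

Actual critical path: Scouting→Pickups→SoundMix = 11+9+11 = 31 ⇒ 31 days.
SoundMix is on the critical path; changing it to 15 makes that path 35 days.
No other chain overtakes it, so the finish is 35 days.

35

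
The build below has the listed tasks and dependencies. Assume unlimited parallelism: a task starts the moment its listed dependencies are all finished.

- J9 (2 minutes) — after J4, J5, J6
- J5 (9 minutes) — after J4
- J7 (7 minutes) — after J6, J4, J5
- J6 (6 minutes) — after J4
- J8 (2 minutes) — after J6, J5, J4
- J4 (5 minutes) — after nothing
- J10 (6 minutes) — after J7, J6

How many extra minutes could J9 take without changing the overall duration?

The longest chain is J4→J5→J7→J10 = 5+9+7+6 = 27; overall finish 27 minutes.
J9 finishes as early as 16 and must finish by 27.
Slack of J9 = 25 − 14 = 11 minutes.

11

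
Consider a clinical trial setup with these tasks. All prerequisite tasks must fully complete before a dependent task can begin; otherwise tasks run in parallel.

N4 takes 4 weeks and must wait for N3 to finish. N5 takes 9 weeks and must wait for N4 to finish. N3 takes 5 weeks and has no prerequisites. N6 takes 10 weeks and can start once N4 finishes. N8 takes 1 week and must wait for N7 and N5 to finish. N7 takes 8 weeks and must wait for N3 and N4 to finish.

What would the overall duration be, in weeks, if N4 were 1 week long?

Baseline: N3→N4→N5→N8 = 5+4+9+1 = 19 → 19 weeks.
N4 lies on that path, so at 1 week the path becomes 16 weeks.
That remains the longest chain; total 16 weeks.

16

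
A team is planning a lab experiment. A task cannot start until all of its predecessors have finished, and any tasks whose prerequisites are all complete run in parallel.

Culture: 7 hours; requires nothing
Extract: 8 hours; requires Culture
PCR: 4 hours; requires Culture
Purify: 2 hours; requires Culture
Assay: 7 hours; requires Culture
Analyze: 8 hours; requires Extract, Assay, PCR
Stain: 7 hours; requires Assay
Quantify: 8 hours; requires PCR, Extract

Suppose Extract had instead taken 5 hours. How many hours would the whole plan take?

22

Critical path before the change: Culture→Extract→Analyze = 7+8+8 = 23 giving 23 hours.
Since Extract is critical, the -3 change carries straight to that chain (now 20 hours).
New critical path: Culture→Assay→Analyze = 7+7+8 = 22 ⇒ 22 hours.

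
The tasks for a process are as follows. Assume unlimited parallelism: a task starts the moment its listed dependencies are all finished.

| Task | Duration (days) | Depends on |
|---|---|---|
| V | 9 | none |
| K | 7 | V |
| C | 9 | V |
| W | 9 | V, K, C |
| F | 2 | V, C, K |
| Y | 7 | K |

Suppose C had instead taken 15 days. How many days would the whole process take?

33

The binding path is V→C→W = 9+9+9 = 27; finish at 27 days.
C is on the critical path; changing it to 15 makes that path 33 days.
That remains the longest chain; total 33 days.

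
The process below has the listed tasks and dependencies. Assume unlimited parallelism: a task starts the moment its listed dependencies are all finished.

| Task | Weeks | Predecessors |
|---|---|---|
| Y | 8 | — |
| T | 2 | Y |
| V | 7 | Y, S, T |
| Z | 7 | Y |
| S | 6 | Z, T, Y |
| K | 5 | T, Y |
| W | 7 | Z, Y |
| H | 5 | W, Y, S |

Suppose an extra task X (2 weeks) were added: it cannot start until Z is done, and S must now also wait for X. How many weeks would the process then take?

30

Originally the process takes 28 weeks.
With X inserted, S now waits for max(Z, T, Y, X).
New critical path: Y→Z→X→S→V = 8+7+2+6+7 = 30 ⇒ 30 weeks.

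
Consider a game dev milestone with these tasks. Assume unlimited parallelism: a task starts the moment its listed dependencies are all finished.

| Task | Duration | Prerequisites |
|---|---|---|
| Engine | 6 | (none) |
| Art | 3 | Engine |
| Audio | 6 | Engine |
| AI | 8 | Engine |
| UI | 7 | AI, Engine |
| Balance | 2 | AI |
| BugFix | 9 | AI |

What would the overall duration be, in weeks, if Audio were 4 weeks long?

23

Baseline: Engine→AI→BugFix = 6+8+9 = 23 → 23 weeks.
Audio has 11 weeks of float (longest path through it is 12).
No other chain overtakes it, so the finish is 23 weeks.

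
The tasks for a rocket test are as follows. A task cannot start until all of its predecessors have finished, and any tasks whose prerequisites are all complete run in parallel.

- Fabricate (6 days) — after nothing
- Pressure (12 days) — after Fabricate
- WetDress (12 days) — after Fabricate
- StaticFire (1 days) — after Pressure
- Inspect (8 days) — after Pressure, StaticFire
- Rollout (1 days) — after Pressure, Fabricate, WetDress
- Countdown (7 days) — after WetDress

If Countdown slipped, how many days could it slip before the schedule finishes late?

Critical path: Fabricate→Pressure→StaticFire→Inspect = 6+12+1+8 = 27, so the finish is 27 days.
Countdown finishes as early as 25 and must finish by 27.
Float = 27 − 25 = 2.

2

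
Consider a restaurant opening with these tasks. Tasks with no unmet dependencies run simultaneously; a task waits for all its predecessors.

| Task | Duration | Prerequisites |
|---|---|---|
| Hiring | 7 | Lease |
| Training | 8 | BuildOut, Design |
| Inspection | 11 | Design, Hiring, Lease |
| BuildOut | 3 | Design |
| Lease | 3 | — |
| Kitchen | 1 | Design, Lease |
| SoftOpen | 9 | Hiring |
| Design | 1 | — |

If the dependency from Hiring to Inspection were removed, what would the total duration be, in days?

With the dependency in place, Lease→Hiring→Inspection = 3+7+11 = 21 sets the finish at 21 days.
Without Hiring→Inspection, Inspection's earliest start moves from 10 to 3.
After: Lease→Hiring→SoftOpen = 3+7+9 = 19 → 19 days.

19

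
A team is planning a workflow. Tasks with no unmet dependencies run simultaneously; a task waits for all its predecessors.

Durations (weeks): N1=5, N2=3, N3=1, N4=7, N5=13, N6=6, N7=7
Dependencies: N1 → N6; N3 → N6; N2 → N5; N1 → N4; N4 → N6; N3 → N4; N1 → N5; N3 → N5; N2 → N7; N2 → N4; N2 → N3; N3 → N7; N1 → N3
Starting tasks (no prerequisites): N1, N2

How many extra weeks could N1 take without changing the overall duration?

0

The longest chain is N1→N3→N4→N6 = 5+1+7+6 = 19; overall finish 19 weeks.
The longest chain containing N1 totals 19 weeks.
Float = 19 − 19 = 0.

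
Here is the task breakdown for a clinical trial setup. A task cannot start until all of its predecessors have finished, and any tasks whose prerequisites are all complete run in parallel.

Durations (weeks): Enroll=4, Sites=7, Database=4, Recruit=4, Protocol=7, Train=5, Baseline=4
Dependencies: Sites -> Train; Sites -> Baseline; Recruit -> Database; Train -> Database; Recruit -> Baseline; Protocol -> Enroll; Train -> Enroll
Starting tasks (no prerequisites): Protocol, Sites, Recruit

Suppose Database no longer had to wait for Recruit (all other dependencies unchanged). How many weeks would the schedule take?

16

Original critical path: Sites→Train→Enroll = 7+5+4 = 16 ⇒ 16 weeks.
Dropping Recruit→Database doesn't change Database's earliest start (12); another predecessor still binds.
New critical path: Sites→Train→Enroll = 7+5+4 = 16 ⇒ 16 weeks.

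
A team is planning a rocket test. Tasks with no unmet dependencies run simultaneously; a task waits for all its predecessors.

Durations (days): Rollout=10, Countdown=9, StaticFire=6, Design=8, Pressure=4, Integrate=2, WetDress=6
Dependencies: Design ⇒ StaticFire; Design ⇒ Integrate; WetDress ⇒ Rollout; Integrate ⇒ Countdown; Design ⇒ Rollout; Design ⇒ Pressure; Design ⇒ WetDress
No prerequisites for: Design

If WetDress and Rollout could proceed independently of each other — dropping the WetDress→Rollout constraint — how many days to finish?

Before: longest chain Design→WetDress→Rollout = 8+6+10 = 24, finish 24.
Without WetDress→Rollout, Rollout's earliest start moves from 14 to 8.
New critical path: Design→Integrate→Countdown = 8+2+9 = 19 ⇒ 19 days.

19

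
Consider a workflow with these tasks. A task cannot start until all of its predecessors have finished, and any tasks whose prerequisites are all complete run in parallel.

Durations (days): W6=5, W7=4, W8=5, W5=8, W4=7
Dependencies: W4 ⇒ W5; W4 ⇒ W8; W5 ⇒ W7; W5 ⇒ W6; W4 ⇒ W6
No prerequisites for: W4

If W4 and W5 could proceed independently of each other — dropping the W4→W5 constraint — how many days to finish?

13

Original critical path: W4→W5→W6 = 7+8+5 = 20 ⇒ 20 days.
Without W4→W5, W5's earliest start moves from 7 to 0.
The longest chain is now W5→W6 = 8+5 = 13, so the schedule takes 13 days.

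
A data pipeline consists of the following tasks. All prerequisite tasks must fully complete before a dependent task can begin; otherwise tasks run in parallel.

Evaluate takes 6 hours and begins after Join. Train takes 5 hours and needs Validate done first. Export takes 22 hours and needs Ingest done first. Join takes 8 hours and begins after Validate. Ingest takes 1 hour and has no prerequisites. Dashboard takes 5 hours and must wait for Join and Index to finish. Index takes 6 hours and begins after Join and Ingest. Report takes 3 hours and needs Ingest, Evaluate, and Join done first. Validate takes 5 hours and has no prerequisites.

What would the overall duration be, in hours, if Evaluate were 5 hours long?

24

As given, the longest chain is Validate→Join→Index→Dashboard = 5+8+6+5 = 24, so the finish is 24 hours.
Evaluate is off the critical path — its longest chain is 22 hours, giving 2 of slack.
The critical path is still Validate→Join→Index→Dashboard; finish is now 24 hours.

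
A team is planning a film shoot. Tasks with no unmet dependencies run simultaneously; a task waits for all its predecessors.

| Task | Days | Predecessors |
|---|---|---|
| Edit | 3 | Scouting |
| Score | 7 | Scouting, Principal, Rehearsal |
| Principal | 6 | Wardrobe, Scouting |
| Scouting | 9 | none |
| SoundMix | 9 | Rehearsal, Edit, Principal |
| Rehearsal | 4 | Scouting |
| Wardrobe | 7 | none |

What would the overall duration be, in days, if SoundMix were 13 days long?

28

Critical path before the change: Scouting→Principal→SoundMix = 9+6+9 = 24 giving 24 days.
SoundMix lies on that path, so at 13 days the path becomes 28 days.
No other chain overtakes it, so the finish is 28 days.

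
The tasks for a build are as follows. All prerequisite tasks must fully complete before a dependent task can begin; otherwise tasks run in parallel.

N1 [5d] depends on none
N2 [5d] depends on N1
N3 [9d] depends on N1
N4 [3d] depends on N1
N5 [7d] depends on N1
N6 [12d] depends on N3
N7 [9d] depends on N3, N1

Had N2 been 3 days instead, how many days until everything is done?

Baseline: N1→N3→N6 = 5+9+12 = 26 → 26 days.
The longest path through N2 is only 10 days, so N2 has float 16.
No other chain overtakes it, so the finish is 26 days.

26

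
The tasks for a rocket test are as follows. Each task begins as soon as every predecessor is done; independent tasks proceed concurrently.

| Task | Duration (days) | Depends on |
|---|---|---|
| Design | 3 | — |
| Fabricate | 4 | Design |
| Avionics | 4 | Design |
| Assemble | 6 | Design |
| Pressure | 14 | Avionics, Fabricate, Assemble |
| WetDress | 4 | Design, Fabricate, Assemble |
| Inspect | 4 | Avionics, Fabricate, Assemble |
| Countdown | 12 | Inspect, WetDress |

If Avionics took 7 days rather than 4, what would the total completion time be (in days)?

Baseline: Design→Assemble→WetDress→Countdown = 3+6+4+12 = 25 → 25 days.
Avionics has 2 days of float (longest path through it is 23).
Now Design→Avionics→Inspect→Countdown = 3+7+4+12 = 26 is longest, so the finish becomes 26 days.

26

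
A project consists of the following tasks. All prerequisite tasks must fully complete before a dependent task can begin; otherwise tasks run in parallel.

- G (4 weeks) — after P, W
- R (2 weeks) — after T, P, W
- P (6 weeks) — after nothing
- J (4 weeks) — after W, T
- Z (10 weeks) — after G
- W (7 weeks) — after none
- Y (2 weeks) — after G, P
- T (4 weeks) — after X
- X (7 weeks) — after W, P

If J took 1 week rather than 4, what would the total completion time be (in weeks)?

Critical path before the change: W→X→T→J = 7+7+4+4 = 22 giving 22 weeks.
J lies on that path, so at 1 week the path becomes 19 weeks.
The binding chain switches to W→G→Z = 7+4+10 = 21; finish 21 weeks.

21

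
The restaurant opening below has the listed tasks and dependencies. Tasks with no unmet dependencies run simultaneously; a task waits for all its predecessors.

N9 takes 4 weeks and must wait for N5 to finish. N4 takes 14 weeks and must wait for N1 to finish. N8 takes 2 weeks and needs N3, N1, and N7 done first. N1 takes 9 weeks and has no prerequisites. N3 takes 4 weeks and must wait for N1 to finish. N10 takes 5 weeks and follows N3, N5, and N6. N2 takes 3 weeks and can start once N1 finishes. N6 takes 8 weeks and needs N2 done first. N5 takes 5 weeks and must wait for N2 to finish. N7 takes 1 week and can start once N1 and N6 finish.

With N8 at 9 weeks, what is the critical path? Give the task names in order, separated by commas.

As given, the longest chain is N1→N2→N6→N10 = 9+3+8+5 = 25, so the finish is 25 weeks.
N8 has 2 weeks of float (longest path through it is 23).
The binding chain switches to N1→N2→N6→N7→N8 = 9+3+8+1+9 = 30; finish 30 weeks.

N1, N2, N6, N7, N8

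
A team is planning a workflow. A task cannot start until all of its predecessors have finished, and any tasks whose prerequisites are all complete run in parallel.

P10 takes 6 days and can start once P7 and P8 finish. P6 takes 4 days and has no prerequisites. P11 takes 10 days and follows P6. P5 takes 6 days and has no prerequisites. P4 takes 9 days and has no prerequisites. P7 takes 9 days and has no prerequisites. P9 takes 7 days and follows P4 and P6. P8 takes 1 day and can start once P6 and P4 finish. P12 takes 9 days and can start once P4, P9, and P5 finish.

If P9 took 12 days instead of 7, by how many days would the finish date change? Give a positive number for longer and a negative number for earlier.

The binding path is P4→P9→P12 = 9+7+9 = 25; finish at 25 days.
P9 is on the critical path; changing it to 12 makes that path 30 days.
The critical path is still P4→P9→P12; finish is now 30 days.
Change in finish: 30 − 25 = +5 days.

5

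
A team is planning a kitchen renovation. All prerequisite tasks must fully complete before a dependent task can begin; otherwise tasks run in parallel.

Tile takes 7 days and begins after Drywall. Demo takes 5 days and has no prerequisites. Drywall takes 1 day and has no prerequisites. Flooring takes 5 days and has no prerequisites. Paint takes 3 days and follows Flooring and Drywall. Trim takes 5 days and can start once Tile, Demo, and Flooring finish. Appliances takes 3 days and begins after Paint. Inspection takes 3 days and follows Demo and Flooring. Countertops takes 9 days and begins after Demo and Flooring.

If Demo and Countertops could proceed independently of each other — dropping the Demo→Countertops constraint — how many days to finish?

14

With the dependency in place, Demo→Countertops = 5+9 = 14 sets the finish at 14 days.
Dropping Demo→Countertops doesn't change Countertops's earliest start (5); another predecessor still binds.
The longest chain is now Flooring→Countertops = 5+9 = 14, so the project takes 14 days.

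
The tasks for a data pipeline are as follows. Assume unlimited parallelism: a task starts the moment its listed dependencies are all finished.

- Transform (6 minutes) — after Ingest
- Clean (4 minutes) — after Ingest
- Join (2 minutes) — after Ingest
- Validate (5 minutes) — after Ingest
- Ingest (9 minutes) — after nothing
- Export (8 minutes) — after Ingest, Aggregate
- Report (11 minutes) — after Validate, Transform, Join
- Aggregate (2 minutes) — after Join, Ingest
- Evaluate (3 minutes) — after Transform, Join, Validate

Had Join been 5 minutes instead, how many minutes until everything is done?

26

The binding path is Ingest→Transform→Report = 9+6+11 = 26; finish at 26 minutes.
Join has 4 minutes of float (longest path through it is 22).
No other chain overtakes it, so the finish is 26 minutes.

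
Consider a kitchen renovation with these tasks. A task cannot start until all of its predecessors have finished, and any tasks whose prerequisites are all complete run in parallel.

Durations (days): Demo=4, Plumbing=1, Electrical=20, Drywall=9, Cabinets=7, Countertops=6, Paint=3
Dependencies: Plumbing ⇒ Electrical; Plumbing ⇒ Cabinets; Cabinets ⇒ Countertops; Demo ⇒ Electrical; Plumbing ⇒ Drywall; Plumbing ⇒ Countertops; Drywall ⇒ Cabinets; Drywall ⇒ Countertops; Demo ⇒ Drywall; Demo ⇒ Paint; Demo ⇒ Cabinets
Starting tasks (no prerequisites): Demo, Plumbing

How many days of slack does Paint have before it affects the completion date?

19

The longest chain is Demo→Drywall→Cabinets→Countertops = 4+9+7+6 = 26; overall finish 26 days.
The longest chain containing Paint totals 7 days.
So Paint can slip 26 − 7 = 19 days.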